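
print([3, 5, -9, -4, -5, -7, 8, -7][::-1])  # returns [-7, 8, -7, -5, -4, -9, 5, 3]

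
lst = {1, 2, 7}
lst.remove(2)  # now {1, 7}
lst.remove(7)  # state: {1}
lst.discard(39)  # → {1}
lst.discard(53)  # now {1}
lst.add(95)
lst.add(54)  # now {1, 54, 95}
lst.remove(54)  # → {1, 95}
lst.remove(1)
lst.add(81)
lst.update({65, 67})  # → {65, 67, 81, 95}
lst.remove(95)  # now {65, 67, 81}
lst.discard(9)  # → {65, 67, 81}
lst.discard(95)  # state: {65, 67, 81}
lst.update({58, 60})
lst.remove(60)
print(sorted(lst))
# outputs [58, 65, 67, 81]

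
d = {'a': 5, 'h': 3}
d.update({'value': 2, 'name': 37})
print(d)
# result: {'a': 5, 'h': 3, 'value': 2, 'name': 37}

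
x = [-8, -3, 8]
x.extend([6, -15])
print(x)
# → [-8, -3, 8, 6, -15]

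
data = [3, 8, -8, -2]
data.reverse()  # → [-2, -8, 8, 3]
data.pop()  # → 3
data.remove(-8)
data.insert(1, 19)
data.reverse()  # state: [8, 19, -2]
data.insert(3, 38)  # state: [8, 19, -2, 38]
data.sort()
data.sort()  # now [-2, 8, 19, 38]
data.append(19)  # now [-2, 8, 19, 38, 19]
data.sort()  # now [-2, 8, 19, 19, 38]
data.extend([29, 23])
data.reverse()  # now [23, 29, 38, 19, 19, 8, -2]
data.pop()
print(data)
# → [23, 29, 38, 19, 19, 8]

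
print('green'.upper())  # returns GREEN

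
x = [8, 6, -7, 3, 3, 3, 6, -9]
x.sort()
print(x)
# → [-9, -7, 3, 3, 3, 6, 6, 8]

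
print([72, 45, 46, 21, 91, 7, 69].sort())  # None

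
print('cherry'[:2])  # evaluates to ch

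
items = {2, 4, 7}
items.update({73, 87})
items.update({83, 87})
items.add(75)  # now {2, 4, 7, 73, 75, 83, 87}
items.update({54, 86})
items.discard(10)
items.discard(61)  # {2, 4, 7, 54, 73, 75, 83, 86, 87}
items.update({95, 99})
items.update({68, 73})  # {2, 4, 7, 54, 68, 73, 75, 83, 86, 87, 95, 99}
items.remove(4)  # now {2, 7, 54, 68, 73, 75, 83, 86, 87, 95, 99}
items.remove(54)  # {2, 7, 68, 73, 75, 83, 86, 87, 95, 99}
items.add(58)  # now {2, 7, 58, 68, 73, 75, 83, 86, 87, 95, 99}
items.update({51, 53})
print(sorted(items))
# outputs [2, 7, 51, 53, 58, 68, 73, 75, 83, 86, 87, 95, 99]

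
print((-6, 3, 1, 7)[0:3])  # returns (-6, 3, 1)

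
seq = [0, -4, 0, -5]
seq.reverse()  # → [-5, 0, -4, 0]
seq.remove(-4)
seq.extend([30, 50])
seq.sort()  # [-5, 0, 0, 30, 50]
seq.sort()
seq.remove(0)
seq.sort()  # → [-5, 0, 30, 50]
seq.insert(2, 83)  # [-5, 0, 83, 30, 50]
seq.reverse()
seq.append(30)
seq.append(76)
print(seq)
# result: [50, 30, 83, 0, -5, 30, 76]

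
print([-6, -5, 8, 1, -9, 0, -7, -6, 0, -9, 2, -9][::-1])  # [-9, 2, -9, 0, -6, -7, 0, -9, 1, 8, -5, -6]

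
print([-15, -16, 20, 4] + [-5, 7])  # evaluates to [-15, -16, 20, 4, -5, 7]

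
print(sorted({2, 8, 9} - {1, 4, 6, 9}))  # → [2, 8]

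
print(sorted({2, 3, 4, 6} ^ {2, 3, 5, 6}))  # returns [4, 5]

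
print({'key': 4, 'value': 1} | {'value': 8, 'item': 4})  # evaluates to {'key': 4, 'value': 8, 'item': 4}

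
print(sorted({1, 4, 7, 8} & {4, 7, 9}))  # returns [4, 7]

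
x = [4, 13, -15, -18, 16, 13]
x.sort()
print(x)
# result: [-18, -15, 4, 13, 13, 16]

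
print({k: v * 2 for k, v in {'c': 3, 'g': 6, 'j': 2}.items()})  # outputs {'c': 6, 'g': 12, 'j': 4}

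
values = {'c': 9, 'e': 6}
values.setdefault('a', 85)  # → 85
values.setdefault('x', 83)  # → 83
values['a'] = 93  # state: {'c': 9, 'e': 6, 'a': 93, 'x': 83}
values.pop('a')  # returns 93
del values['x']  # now {'c': 9, 'e': 6}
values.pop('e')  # 6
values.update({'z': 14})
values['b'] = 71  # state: {'c': 9, 'z': 14, 'b': 71}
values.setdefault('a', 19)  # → 19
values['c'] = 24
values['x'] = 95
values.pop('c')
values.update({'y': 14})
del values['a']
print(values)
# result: {'z': 14, 'b': 71, 'x': 95, 'y': 14}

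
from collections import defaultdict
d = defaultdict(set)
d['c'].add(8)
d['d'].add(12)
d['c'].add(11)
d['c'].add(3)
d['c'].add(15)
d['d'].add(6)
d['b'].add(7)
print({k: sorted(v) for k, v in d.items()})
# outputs {'c': [3, 8, 11, 15], 'd': [6, 12], 'b': [7]}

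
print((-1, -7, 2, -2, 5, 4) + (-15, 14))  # (-1, -7, 2, -2, 5, 4, -15, 14)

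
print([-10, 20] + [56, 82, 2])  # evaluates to [-10, 20, 56, 82, 2]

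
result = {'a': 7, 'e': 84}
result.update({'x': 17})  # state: {'a': 7, 'e': 84, 'x': 17}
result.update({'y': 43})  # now {'a': 7, 'e': 84, 'x': 17, 'y': 43}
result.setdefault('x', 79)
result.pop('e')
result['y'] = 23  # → {'a': 7, 'x': 17, 'y': 23}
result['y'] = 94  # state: {'a': 7, 'x': 17, 'y': 94}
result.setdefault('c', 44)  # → 44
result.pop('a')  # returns 7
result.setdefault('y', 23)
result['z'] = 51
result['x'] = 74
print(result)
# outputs {'x': 74, 'y': 94, 'c': 44, 'z': 51}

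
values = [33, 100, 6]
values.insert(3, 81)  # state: [33, 100, 6, 81]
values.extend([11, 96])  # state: [33, 100, 6, 81, 11, 96]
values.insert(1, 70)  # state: [33, 70, 100, 6, 81, 11, 96]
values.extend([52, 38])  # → [33, 70, 100, 6, 81, 11, 96, 52, 38]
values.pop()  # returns 38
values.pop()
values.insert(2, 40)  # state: [33, 70, 40, 100, 6, 81, 11, 96]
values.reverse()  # [96, 11, 81, 6, 100, 40, 70, 33]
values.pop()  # 33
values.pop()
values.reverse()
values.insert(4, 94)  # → [40, 100, 6, 81, 94, 11, 96]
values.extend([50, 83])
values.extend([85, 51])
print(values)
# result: [40, 100, 6, 81, 94, 11, 96, 50, 83, 85, 51]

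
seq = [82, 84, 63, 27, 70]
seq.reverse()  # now [70, 27, 63, 84, 82]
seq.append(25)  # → [70, 27, 63, 84, 82, 25]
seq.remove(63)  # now [70, 27, 84, 82, 25]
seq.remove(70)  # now [27, 84, 82, 25]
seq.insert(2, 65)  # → [27, 84, 65, 82, 25]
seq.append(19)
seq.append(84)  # [27, 84, 65, 82, 25, 19, 84]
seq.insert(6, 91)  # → [27, 84, 65, 82, 25, 19, 91, 84]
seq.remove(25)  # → [27, 84, 65, 82, 19, 91, 84]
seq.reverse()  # [84, 91, 19, 82, 65, 84, 27]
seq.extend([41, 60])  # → [84, 91, 19, 82, 65, 84, 27, 41, 60]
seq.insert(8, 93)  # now [84, 91, 19, 82, 65, 84, 27, 41, 93, 60]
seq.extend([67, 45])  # [84, 91, 19, 82, 65, 84, 27, 41, 93, 60, 67, 45]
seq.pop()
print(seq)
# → [84, 91, 19, 82, 65, 84, 27, 41, 93, 60, 67]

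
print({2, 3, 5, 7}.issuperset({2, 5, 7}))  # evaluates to True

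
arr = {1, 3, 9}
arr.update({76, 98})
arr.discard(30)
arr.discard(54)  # {1, 3, 9, 76, 98}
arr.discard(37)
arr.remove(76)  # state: {1, 3, 9, 98}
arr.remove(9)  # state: {1, 3, 98}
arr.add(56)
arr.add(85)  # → {1, 3, 56, 85, 98}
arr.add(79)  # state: {1, 3, 56, 79, 85, 98}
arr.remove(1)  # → {3, 56, 79, 85, 98}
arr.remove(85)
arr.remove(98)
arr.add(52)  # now {3, 52, 56, 79}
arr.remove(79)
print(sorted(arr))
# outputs [3, 52, 56]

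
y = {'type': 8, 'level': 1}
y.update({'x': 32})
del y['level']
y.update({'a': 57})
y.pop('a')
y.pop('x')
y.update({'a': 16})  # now {'type': 8, 'a': 16}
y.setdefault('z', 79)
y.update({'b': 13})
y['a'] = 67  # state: {'type': 8, 'a': 67, 'z': 79, 'b': 13}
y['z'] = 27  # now {'type': 8, 'a': 67, 'z': 27, 'b': 13}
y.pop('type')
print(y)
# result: {'a': 67, 'z': 27, 'b': 13}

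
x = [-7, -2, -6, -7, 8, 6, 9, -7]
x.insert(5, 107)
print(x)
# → [-7, -2, -6, -7, 8, 107, 6, 9, -7]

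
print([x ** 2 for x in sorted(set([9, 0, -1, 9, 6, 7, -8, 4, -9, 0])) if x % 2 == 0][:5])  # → [64, 0, 16, 36]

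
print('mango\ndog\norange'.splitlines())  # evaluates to ['mango', 'dog', 'orange']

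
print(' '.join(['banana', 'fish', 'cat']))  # banana fish cat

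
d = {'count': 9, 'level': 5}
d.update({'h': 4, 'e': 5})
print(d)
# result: {'count': 9, 'level': 5, 'h': 4, 'e': 5}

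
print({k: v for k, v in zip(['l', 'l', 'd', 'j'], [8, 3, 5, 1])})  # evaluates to {'l': 3, 'd': 5, 'j': 1}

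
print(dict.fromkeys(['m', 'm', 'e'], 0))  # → {'m': 0, 'e': 0}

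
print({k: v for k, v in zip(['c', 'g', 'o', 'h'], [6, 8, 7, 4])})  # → {'c': 6, 'g': 8, 'o': 7, 'h': 4}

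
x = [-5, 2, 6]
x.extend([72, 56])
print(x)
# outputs [-5, 2, 6, 72, 56]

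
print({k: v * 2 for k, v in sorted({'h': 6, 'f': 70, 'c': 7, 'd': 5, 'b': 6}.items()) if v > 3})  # {'b': 12, 'c': 14, 'd': 10, 'f': 140, 'h': 12}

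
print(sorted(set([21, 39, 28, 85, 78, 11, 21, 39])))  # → [11, 21, 28, 39, 78, 85]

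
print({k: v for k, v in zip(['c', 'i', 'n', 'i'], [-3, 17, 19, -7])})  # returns {'c': -3, 'i': -7, 'n': 19}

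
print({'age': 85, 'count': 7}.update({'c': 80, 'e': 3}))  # None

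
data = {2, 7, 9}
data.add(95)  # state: {2, 7, 9, 95}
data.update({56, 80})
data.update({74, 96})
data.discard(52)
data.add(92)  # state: {2, 7, 9, 56, 74, 80, 92, 95, 96}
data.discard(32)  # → {2, 7, 9, 56, 74, 80, 92, 95, 96}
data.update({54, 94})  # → {2, 7, 9, 54, 56, 74, 80, 92, 94, 95, 96}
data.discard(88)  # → {2, 7, 9, 54, 56, 74, 80, 92, 94, 95, 96}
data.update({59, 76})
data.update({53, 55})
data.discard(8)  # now {2, 7, 9, 53, 54, 55, 56, 59, 74, 76, 80, 92, 94, 95, 96}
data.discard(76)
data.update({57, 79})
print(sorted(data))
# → [2, 7, 9, 53, 54, 55, 56, 57, 59, 74, 79, 80, 92, 94, 95, 96]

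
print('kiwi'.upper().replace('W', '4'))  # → KI4I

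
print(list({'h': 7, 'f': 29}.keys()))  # ['h', 'f']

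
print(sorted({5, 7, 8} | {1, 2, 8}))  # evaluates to [1, 2, 5, 7, 8]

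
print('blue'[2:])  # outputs ue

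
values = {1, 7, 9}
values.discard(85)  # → {1, 7, 9}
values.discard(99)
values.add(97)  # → {1, 7, 9, 97}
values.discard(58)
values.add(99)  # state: {1, 7, 9, 97, 99}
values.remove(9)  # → {1, 7, 97, 99}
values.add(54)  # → {1, 7, 54, 97, 99}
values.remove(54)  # {1, 7, 97, 99}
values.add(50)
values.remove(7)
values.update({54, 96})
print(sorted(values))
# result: [1, 50, 54, 96, 97, 99]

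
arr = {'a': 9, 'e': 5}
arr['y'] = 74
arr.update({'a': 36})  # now {'a': 36, 'e': 5, 'y': 74}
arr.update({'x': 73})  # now {'a': 36, 'e': 5, 'y': 74, 'x': 73}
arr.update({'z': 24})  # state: {'a': 36, 'e': 5, 'y': 74, 'x': 73, 'z': 24}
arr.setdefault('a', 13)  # 36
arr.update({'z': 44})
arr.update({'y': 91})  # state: {'a': 36, 'e': 5, 'y': 91, 'x': 73, 'z': 44}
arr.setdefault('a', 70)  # 36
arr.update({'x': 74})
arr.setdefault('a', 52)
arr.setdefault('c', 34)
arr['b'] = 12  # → {'a': 36, 'e': 5, 'y': 91, 'x': 74, 'z': 44, 'c': 34, 'b': 12}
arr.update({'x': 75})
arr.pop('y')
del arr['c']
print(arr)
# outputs {'a': 36, 'e': 5, 'x': 75, 'z': 44, 'b': 12}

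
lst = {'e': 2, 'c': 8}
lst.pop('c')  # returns 8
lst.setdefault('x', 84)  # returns 84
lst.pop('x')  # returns 84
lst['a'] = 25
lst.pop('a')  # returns 25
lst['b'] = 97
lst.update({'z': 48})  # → {'e': 2, 'b': 97, 'z': 48}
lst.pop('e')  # 2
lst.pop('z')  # 48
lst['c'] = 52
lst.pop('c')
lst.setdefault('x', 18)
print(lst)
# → {'b': 97, 'x': 18}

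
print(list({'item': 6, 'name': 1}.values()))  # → [6, 1]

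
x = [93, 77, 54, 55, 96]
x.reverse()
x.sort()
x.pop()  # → 96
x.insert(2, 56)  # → [54, 55, 56, 77, 93]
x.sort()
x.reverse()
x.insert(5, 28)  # [93, 77, 56, 55, 54, 28]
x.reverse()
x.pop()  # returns 93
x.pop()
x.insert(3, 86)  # [28, 54, 55, 86, 56]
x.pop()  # 56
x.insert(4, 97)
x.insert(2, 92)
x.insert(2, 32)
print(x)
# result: [28, 54, 32, 92, 55, 86, 97]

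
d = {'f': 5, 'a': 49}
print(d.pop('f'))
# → 5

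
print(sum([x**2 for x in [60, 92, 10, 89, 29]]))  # 20926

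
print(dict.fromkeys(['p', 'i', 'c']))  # {'p': None, 'i': None, 'c': None}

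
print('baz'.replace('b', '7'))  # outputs 7az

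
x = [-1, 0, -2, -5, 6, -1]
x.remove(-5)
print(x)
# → [-1, 0, -2, 6, -1]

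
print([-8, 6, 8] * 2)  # [-8, 6, 8, -8, 6, 8]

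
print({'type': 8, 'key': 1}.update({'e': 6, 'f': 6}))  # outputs None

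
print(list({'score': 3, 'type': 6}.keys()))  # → ['score', 'type']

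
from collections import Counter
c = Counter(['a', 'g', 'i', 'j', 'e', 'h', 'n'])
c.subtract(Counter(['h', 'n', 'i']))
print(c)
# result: Counter({'a': 1, 'g': 1, 'j': 1, 'e': 1, 'i': 0, 'h': 0, 'n': 0})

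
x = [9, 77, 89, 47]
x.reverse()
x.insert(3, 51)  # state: [47, 89, 77, 51, 9]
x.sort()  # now [9, 47, 51, 77, 89]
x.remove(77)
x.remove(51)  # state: [9, 47, 89]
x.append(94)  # [9, 47, 89, 94]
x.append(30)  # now [9, 47, 89, 94, 30]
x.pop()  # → 30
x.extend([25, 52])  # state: [9, 47, 89, 94, 25, 52]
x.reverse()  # [52, 25, 94, 89, 47, 9]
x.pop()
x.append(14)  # [52, 25, 94, 89, 47, 14]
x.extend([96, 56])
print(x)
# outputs [52, 25, 94, 89, 47, 14, 96, 56]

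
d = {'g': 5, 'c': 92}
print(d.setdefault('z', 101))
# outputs 101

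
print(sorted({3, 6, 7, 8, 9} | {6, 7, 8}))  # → [3, 6, 7, 8, 9]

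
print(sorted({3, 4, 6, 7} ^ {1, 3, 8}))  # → [1, 4, 6, 7, 8]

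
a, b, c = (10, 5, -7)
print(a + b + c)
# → 8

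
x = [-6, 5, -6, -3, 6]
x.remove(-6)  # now [5, -6, -3, 6]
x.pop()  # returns 6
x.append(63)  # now [5, -6, -3, 63]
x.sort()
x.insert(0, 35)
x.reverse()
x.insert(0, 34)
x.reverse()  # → [35, -6, -3, 5, 63, 34]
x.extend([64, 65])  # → [35, -6, -3, 5, 63, 34, 64, 65]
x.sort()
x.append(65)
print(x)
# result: [-6, -3, 5, 34, 35, 63, 64, 65, 65]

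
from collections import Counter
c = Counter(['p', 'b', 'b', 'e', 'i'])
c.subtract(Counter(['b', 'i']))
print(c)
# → Counter({'p': 1, 'b': 1, 'e': 1, 'i': 0})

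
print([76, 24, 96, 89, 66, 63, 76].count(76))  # 2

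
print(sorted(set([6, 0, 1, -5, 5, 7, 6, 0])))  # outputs [-5, 0, 1, 5, 6, 7]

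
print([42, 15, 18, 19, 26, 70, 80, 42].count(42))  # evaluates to 2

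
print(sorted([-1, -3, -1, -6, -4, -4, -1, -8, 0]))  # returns [-8, -6, -4, -4, -3, -1, -1, -1, 0]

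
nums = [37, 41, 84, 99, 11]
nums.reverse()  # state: [11, 99, 84, 41, 37]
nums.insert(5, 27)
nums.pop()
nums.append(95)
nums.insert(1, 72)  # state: [11, 72, 99, 84, 41, 37, 95]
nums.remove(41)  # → [11, 72, 99, 84, 37, 95]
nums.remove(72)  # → [11, 99, 84, 37, 95]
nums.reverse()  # [95, 37, 84, 99, 11]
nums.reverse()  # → [11, 99, 84, 37, 95]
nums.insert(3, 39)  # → [11, 99, 84, 39, 37, 95]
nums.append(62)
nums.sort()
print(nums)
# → [11, 37, 39, 62, 84, 95, 99]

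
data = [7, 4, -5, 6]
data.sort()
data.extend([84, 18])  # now [-5, 4, 6, 7, 84, 18]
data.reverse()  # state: [18, 84, 7, 6, 4, -5]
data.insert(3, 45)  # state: [18, 84, 7, 45, 6, 4, -5]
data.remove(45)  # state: [18, 84, 7, 6, 4, -5]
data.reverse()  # [-5, 4, 6, 7, 84, 18]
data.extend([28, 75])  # [-5, 4, 6, 7, 84, 18, 28, 75]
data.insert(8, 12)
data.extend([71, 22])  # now [-5, 4, 6, 7, 84, 18, 28, 75, 12, 71, 22]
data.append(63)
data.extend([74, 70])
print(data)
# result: [-5, 4, 6, 7, 84, 18, 28, 75, 12, 71, 22, 63, 74, 70]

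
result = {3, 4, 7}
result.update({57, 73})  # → {3, 4, 7, 57, 73}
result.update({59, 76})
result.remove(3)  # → {4, 7, 57, 59, 73, 76}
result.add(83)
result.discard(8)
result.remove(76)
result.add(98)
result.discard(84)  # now {4, 7, 57, 59, 73, 83, 98}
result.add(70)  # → {4, 7, 57, 59, 70, 73, 83, 98}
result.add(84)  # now {4, 7, 57, 59, 70, 73, 83, 84, 98}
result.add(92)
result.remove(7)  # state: {4, 57, 59, 70, 73, 83, 84, 92, 98}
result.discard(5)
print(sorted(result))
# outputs [4, 57, 59, 70, 73, 83, 84, 92, 98]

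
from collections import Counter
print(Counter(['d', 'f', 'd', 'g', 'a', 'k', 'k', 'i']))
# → Counter({'d': 2, 'k': 2, 'f': 1, 'g': 1, 'a': 1, 'i': 1})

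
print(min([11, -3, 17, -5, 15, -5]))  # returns -5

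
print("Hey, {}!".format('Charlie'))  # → Hey, Charlie!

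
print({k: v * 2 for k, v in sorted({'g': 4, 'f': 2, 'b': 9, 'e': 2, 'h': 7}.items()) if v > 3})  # {'b': 18, 'g': 8, 'h': 14}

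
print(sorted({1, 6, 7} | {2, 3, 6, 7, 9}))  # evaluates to [1, 2, 3, 6, 7, 9]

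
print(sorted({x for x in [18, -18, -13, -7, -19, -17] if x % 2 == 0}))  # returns [-18, 18]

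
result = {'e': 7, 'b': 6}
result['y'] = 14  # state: {'e': 7, 'b': 6, 'y': 14}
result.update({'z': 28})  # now {'e': 7, 'b': 6, 'y': 14, 'z': 28}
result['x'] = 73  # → {'e': 7, 'b': 6, 'y': 14, 'z': 28, 'x': 73}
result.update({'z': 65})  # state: {'e': 7, 'b': 6, 'y': 14, 'z': 65, 'x': 73}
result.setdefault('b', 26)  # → 6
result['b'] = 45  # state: {'e': 7, 'b': 45, 'y': 14, 'z': 65, 'x': 73}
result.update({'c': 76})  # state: {'e': 7, 'b': 45, 'y': 14, 'z': 65, 'x': 73, 'c': 76}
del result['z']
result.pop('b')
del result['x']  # {'e': 7, 'y': 14, 'c': 76}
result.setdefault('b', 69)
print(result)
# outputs {'e': 7, 'y': 14, 'c': 76, 'b': 69}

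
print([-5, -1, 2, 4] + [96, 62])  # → [-5, -1, 2, 4, 96, 62]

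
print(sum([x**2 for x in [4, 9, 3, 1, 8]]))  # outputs 171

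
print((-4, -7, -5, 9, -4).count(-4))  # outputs 2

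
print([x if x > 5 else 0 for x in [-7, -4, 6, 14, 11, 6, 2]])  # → [0, 0, 6, 14, 11, 6, 0]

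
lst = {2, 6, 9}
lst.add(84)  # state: {2, 6, 9, 84}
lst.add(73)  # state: {2, 6, 9, 73, 84}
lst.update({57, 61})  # {2, 6, 9, 57, 61, 73, 84}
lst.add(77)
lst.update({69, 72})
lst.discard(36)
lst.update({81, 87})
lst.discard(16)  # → {2, 6, 9, 57, 61, 69, 72, 73, 77, 81, 84, 87}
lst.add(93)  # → {2, 6, 9, 57, 61, 69, 72, 73, 77, 81, 84, 87, 93}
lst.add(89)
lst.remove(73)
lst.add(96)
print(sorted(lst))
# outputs [2, 6, 9, 57, 61, 69, 72, 77, 81, 84, 87, 89, 93, 96]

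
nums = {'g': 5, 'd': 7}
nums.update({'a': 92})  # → {'g': 5, 'd': 7, 'a': 92}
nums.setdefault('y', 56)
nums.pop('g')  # 5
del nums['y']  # {'d': 7, 'a': 92}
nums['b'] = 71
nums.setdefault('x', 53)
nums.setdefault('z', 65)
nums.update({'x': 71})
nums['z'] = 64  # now {'d': 7, 'a': 92, 'b': 71, 'x': 71, 'z': 64}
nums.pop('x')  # 71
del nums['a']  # {'d': 7, 'b': 71, 'z': 64}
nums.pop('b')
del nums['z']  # {'d': 7}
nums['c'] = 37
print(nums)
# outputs {'d': 7, 'c': 37}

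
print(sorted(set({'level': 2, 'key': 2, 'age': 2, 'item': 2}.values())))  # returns [2]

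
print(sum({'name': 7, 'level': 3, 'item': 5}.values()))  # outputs 15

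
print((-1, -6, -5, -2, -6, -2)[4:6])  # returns (-6, -2)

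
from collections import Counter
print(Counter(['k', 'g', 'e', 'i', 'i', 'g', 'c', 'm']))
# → Counter({'g': 2, 'i': 2, 'k': 1, 'e': 1, 'c': 1, 'm': 1})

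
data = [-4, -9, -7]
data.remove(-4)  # [-9, -7]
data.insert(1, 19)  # [-9, 19, -7]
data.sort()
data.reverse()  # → [19, -7, -9]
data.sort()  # [-9, -7, 19]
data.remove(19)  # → [-9, -7]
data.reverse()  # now [-7, -9]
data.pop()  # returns -9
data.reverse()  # [-7]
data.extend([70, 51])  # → [-7, 70, 51]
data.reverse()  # [51, 70, -7]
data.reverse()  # [-7, 70, 51]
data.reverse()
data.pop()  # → -7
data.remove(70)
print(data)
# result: [51]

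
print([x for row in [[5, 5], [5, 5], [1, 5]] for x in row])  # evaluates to [5, 5, 5, 5, 1, 5]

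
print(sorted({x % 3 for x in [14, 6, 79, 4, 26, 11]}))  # [0, 1, 2]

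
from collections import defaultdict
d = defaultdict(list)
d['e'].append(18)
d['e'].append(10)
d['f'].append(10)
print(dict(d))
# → {'e': [18, 10], 'f': [10]}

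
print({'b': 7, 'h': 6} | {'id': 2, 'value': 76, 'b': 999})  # {'b': 999, 'h': 6, 'id': 2, 'value': 76}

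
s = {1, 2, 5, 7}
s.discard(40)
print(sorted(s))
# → [1, 2, 5, 7]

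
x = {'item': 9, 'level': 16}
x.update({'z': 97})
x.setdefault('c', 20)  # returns 20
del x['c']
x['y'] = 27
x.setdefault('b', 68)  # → 68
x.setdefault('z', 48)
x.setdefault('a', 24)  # 24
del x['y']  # {'item': 9, 'level': 16, 'z': 97, 'b': 68, 'a': 24}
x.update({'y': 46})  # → {'item': 9, 'level': 16, 'z': 97, 'b': 68, 'a': 24, 'y': 46}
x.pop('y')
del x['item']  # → {'level': 16, 'z': 97, 'b': 68, 'a': 24}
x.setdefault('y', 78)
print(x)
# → {'level': 16, 'z': 97, 'b': 68, 'a': 24, 'y': 78}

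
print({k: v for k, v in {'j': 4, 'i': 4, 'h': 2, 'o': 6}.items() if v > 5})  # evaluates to {'o': 6}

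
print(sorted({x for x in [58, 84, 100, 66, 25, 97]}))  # [25, 58, 66, 84, 97, 100]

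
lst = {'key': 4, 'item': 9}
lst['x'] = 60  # {'key': 4, 'item': 9, 'x': 60}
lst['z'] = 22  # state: {'key': 4, 'item': 9, 'x': 60, 'z': 22}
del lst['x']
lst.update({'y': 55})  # {'key': 4, 'item': 9, 'z': 22, 'y': 55}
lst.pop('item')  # 9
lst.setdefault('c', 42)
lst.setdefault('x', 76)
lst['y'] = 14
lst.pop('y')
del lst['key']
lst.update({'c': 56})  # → {'z': 22, 'c': 56, 'x': 76}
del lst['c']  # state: {'z': 22, 'x': 76}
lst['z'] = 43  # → {'z': 43, 'x': 76}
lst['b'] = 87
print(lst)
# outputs {'z': 43, 'x': 76, 'b': 87}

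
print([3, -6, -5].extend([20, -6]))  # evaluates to None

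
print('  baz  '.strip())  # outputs baz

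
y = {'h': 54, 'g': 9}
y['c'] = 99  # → {'h': 54, 'g': 9, 'c': 99}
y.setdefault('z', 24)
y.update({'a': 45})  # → {'h': 54, 'g': 9, 'c': 99, 'z': 24, 'a': 45}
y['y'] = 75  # {'h': 54, 'g': 9, 'c': 99, 'z': 24, 'a': 45, 'y': 75}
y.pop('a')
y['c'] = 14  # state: {'h': 54, 'g': 9, 'c': 14, 'z': 24, 'y': 75}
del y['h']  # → {'g': 9, 'c': 14, 'z': 24, 'y': 75}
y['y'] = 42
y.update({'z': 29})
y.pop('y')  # 42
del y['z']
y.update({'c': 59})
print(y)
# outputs {'g': 9, 'c': 59}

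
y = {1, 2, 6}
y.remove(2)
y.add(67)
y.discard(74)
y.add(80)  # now {1, 6, 67, 80}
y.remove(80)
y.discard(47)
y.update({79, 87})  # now {1, 6, 67, 79, 87}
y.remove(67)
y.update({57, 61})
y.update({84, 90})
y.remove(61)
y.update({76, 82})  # {1, 6, 57, 76, 79, 82, 84, 87, 90}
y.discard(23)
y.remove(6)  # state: {1, 57, 76, 79, 82, 84, 87, 90}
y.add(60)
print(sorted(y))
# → [1, 57, 60, 76, 79, 82, 84, 87, 90]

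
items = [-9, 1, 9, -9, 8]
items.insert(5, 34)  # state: [-9, 1, 9, -9, 8, 34]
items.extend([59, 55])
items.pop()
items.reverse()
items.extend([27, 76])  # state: [59, 34, 8, -9, 9, 1, -9, 27, 76]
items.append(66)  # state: [59, 34, 8, -9, 9, 1, -9, 27, 76, 66]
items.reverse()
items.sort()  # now [-9, -9, 1, 8, 9, 27, 34, 59, 66, 76]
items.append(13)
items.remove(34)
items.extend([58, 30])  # [-9, -9, 1, 8, 9, 27, 59, 66, 76, 13, 58, 30]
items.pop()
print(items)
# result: [-9, -9, 1, 8, 9, 27, 59, 66, 76, 13, 58]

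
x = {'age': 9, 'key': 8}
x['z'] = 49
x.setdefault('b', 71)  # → 71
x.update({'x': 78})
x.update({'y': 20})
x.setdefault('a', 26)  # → 26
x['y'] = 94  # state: {'age': 9, 'key': 8, 'z': 49, 'b': 71, 'x': 78, 'y': 94, 'a': 26}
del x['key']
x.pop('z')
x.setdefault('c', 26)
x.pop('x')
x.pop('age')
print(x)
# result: {'b': 71, 'y': 94, 'a': 26, 'c': 26}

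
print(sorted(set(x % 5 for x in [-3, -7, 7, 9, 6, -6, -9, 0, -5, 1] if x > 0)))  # [1, 2, 4]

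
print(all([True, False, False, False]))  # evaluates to False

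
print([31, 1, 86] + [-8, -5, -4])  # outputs [31, 1, 86, -8, -5, -4]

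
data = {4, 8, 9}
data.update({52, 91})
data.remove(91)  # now {4, 8, 9, 52}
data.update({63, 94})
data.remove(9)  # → {4, 8, 52, 63, 94}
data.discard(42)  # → {4, 8, 52, 63, 94}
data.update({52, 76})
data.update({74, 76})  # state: {4, 8, 52, 63, 74, 76, 94}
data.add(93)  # {4, 8, 52, 63, 74, 76, 93, 94}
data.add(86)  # {4, 8, 52, 63, 74, 76, 86, 93, 94}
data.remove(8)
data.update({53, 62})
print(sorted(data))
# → [4, 52, 53, 62, 63, 74, 76, 86, 93, 94]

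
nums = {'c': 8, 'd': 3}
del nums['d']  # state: {'c': 8}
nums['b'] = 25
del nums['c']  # {'b': 25}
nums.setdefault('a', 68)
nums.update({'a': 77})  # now {'b': 25, 'a': 77}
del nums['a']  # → {'b': 25}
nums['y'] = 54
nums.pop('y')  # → 54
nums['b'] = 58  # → {'b': 58}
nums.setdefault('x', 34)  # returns 34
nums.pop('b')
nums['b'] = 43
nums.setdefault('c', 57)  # 57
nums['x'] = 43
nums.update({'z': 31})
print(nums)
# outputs {'x': 43, 'b': 43, 'c': 57, 'z': 31}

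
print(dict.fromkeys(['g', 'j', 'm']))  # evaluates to {'g': None, 'j': None, 'm': None}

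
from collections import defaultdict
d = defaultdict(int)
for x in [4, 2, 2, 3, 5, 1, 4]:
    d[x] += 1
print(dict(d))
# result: {4: 2, 2: 2, 3: 1, 5: 1, 1: 1}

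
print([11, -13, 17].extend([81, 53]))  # None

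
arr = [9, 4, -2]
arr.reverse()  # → [-2, 4, 9]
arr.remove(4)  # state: [-2, 9]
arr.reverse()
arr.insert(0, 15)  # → [15, 9, -2]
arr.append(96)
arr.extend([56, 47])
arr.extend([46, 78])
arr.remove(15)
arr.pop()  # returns 78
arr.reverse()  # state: [46, 47, 56, 96, -2, 9]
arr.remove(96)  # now [46, 47, 56, -2, 9]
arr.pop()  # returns 9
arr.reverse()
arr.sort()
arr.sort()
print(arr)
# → [-2, 46, 47, 56]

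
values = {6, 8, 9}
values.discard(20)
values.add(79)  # {6, 8, 9, 79}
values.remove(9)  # {6, 8, 79}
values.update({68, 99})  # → {6, 8, 68, 79, 99}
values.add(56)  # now {6, 8, 56, 68, 79, 99}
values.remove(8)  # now {6, 56, 68, 79, 99}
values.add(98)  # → {6, 56, 68, 79, 98, 99}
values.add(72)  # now {6, 56, 68, 72, 79, 98, 99}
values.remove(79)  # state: {6, 56, 68, 72, 98, 99}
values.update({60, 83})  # {6, 56, 60, 68, 72, 83, 98, 99}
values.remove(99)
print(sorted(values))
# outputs [6, 56, 60, 68, 72, 83, 98]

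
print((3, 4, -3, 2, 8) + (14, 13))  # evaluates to (3, 4, -3, 2, 8, 14, 13)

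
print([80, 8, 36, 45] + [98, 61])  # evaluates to [80, 8, 36, 45, 98, 61]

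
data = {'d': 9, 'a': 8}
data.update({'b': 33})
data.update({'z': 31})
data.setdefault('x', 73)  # 73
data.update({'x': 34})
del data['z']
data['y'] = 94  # {'d': 9, 'a': 8, 'b': 33, 'x': 34, 'y': 94}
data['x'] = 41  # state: {'d': 9, 'a': 8, 'b': 33, 'x': 41, 'y': 94}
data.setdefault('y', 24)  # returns 94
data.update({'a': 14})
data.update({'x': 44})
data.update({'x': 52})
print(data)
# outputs {'d': 9, 'a': 14, 'b': 33, 'x': 52, 'y': 94}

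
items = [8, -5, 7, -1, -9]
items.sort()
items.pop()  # 8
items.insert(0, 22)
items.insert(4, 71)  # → [22, -9, -5, -1, 71, 7]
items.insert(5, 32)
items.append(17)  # [22, -9, -5, -1, 71, 32, 7, 17]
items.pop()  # 17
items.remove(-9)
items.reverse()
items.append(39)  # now [7, 32, 71, -1, -5, 22, 39]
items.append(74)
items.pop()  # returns 74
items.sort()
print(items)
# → [-5, -1, 7, 22, 32, 39, 71]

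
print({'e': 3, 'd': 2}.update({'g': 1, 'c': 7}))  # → None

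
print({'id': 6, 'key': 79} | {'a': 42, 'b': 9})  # {'id': 6, 'key': 79, 'a': 42, 'b': 9}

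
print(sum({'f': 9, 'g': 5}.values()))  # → 14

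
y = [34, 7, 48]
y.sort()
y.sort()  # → [7, 34, 48]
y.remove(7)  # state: [34, 48]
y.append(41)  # [34, 48, 41]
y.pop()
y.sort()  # [34, 48]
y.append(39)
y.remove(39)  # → [34, 48]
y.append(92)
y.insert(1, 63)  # [34, 63, 48, 92]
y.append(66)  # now [34, 63, 48, 92, 66]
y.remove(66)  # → [34, 63, 48, 92]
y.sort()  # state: [34, 48, 63, 92]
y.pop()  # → 92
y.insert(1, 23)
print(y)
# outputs [34, 23, 48, 63]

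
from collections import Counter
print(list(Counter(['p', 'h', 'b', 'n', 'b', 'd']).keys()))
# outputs ['p', 'h', 'b', 'n', 'd']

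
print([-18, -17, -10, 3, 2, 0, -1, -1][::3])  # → [-18, 3, -1]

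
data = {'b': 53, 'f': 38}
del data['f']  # {'b': 53}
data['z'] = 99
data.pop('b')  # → 53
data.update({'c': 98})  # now {'z': 99, 'c': 98}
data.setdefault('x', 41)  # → 41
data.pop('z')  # 99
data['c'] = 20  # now {'c': 20, 'x': 41}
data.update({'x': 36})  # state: {'c': 20, 'x': 36}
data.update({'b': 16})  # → {'c': 20, 'x': 36, 'b': 16}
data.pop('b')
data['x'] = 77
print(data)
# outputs {'c': 20, 'x': 77}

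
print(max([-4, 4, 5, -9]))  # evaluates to 5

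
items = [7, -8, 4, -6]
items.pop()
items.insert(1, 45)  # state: [7, 45, -8, 4]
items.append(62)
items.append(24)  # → [7, 45, -8, 4, 62, 24]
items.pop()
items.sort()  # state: [-8, 4, 7, 45, 62]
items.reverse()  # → [62, 45, 7, 4, -8]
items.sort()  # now [-8, 4, 7, 45, 62]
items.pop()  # 62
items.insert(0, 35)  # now [35, -8, 4, 7, 45]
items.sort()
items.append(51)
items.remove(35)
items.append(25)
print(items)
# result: [-8, 4, 7, 45, 51, 25]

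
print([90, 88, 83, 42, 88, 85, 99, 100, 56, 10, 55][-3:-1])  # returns [56, 10]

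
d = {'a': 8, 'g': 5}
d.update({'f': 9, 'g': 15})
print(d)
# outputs {'a': 8, 'g': 15, 'f': 9}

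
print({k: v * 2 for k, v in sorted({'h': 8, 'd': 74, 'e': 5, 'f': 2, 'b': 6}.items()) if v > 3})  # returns {'b': 12, 'd': 148, 'e': 10, 'h': 16}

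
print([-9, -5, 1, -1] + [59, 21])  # [-9, -5, 1, -1, 59, 21]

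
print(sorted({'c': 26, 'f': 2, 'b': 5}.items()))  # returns [('b', 5), ('c', 26), ('f', 2)]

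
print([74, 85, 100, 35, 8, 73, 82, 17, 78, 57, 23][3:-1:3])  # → [35, 82, 57]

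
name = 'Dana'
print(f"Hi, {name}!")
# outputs Hi, Dana!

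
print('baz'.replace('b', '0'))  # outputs 0az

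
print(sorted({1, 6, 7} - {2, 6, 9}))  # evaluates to [1, 7]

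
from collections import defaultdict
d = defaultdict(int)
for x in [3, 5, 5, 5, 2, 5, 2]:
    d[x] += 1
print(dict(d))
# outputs {3: 1, 5: 4, 2: 2}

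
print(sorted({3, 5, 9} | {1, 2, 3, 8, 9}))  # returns [1, 2, 3, 5, 8, 9]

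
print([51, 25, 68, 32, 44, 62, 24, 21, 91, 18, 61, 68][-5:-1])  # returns [21, 91, 18, 61]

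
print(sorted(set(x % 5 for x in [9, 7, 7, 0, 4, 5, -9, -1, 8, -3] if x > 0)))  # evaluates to [0, 2, 3, 4]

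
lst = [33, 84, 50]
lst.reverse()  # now [50, 84, 33]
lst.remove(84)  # [50, 33]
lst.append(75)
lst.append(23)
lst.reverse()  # [23, 75, 33, 50]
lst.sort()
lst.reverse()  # [75, 50, 33, 23]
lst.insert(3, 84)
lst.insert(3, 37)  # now [75, 50, 33, 37, 84, 23]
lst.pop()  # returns 23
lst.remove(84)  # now [75, 50, 33, 37]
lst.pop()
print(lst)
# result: [75, 50, 33]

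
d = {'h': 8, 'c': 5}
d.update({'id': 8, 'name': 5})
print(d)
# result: {'h': 8, 'c': 5, 'id': 8, 'name': 5}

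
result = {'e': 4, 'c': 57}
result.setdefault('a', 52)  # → 52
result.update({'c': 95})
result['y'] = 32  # {'e': 4, 'c': 95, 'a': 52, 'y': 32}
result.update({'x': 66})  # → {'e': 4, 'c': 95, 'a': 52, 'y': 32, 'x': 66}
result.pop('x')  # 66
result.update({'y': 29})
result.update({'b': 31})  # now {'e': 4, 'c': 95, 'a': 52, 'y': 29, 'b': 31}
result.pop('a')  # 52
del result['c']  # {'e': 4, 'y': 29, 'b': 31}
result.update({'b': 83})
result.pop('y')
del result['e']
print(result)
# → {'b': 83}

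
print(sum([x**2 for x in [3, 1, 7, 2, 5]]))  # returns 88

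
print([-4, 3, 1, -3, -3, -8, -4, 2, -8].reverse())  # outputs None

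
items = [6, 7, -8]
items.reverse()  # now [-8, 7, 6]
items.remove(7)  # [-8, 6]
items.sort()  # [-8, 6]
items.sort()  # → [-8, 6]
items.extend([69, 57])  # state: [-8, 6, 69, 57]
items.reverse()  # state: [57, 69, 6, -8]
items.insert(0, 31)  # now [31, 57, 69, 6, -8]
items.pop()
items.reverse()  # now [6, 69, 57, 31]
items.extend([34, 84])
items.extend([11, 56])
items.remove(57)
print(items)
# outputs [6, 69, 31, 34, 84, 11, 56]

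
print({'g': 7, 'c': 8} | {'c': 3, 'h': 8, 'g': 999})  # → {'g': 999, 'c': 3, 'h': 8}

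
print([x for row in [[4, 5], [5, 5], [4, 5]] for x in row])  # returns [4, 5, 5, 5, 4, 5]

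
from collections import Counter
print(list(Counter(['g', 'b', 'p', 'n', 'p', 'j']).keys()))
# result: ['g', 'b', 'p', 'n', 'j']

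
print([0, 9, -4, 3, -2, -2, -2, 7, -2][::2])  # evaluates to [0, -4, -2, -2, -2]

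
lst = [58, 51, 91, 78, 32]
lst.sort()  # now [32, 51, 58, 78, 91]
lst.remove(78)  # [32, 51, 58, 91]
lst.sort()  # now [32, 51, 58, 91]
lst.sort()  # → [32, 51, 58, 91]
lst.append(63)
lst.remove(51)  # [32, 58, 91, 63]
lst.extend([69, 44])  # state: [32, 58, 91, 63, 69, 44]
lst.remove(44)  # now [32, 58, 91, 63, 69]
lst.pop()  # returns 69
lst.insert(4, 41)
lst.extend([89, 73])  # [32, 58, 91, 63, 41, 89, 73]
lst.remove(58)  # [32, 91, 63, 41, 89, 73]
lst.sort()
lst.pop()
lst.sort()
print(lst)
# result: [32, 41, 63, 73, 89]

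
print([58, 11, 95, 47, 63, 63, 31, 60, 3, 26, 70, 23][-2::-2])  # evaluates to [70, 3, 31, 63, 95, 58]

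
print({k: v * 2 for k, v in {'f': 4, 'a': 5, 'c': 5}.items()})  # {'f': 8, 'a': 10, 'c': 10}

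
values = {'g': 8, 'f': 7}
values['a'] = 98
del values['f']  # {'g': 8, 'a': 98}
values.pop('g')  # 8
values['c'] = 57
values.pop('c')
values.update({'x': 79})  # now {'a': 98, 'x': 79}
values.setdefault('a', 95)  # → 98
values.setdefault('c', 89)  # 89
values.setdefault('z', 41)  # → 41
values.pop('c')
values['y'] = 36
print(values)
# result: {'a': 98, 'x': 79, 'z': 41, 'y': 36}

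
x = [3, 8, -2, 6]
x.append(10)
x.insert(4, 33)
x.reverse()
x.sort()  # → [-2, 3, 6, 8, 10, 33]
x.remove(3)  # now [-2, 6, 8, 10, 33]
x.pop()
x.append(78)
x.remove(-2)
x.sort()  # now [6, 8, 10, 78]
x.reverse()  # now [78, 10, 8, 6]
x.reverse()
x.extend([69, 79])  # [6, 8, 10, 78, 69, 79]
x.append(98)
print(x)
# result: [6, 8, 10, 78, 69, 79, 98]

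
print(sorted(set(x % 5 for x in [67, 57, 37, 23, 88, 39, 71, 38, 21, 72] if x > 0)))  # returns [1, 2, 3, 4]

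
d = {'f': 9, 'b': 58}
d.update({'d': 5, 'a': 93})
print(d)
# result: {'f': 9, 'b': 58, 'd': 5, 'a': 93}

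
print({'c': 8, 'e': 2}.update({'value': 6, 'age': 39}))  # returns None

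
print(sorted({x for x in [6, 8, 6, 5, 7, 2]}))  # [2, 5, 6, 7, 8]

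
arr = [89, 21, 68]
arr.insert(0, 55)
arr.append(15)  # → [55, 89, 21, 68, 15]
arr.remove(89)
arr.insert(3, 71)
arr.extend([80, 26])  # [55, 21, 68, 71, 15, 80, 26]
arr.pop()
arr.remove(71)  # [55, 21, 68, 15, 80]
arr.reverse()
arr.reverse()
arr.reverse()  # [80, 15, 68, 21, 55]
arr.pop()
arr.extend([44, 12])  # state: [80, 15, 68, 21, 44, 12]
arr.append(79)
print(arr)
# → [80, 15, 68, 21, 44, 12, 79]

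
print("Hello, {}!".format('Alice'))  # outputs Hello, Alice!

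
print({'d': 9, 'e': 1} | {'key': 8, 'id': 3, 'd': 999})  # {'d': 999, 'e': 1, 'key': 8, 'id': 3}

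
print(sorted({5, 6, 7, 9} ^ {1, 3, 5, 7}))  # [1, 3, 6, 9]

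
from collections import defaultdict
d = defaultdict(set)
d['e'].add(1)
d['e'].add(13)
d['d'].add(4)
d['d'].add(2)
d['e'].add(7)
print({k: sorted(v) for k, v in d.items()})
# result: {'e': [1, 7, 13], 'd': [2, 4]}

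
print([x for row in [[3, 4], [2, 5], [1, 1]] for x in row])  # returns [3, 4, 2, 5, 1, 1]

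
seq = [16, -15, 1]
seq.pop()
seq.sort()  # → [-15, 16]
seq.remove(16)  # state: [-15]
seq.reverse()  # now [-15]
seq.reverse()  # [-15]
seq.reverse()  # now [-15]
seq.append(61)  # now [-15, 61]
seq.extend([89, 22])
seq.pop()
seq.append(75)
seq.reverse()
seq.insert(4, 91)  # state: [75, 89, 61, -15, 91]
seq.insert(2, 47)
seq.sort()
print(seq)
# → [-15, 47, 61, 75, 89, 91]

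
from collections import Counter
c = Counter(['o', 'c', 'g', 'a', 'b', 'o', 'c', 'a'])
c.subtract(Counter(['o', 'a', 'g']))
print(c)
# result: Counter({'c': 2, 'o': 1, 'a': 1, 'b': 1, 'g': 0})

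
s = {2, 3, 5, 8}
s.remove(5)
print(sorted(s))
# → [2, 3, 8]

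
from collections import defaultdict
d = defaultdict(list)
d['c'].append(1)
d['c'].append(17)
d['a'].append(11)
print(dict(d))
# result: {'c': [1, 17], 'a': [11]}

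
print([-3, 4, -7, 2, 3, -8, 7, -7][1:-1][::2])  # [4, 2, -8]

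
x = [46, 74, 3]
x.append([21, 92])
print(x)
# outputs [46, 74, 3, [21, 92]]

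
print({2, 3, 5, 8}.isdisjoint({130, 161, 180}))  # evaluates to True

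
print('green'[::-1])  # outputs neerg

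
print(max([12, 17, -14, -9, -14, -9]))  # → 17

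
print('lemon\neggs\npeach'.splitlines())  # ['lemon', 'eggs', 'peach']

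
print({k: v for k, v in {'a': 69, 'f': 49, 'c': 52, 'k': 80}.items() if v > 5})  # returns {'a': 69, 'f': 49, 'c': 52, 'k': 80}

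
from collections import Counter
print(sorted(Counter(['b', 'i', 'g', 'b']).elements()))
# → ['b', 'b', 'g', 'i']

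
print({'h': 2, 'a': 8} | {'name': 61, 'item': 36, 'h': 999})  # {'h': 999, 'a': 8, 'name': 61, 'item': 36}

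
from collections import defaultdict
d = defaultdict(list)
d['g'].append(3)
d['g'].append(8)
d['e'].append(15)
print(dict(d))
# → {'g': [3, 8], 'e': [15]}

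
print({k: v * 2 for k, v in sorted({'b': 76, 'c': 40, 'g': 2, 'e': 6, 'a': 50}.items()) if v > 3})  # {'a': 100, 'b': 152, 'c': 80, 'e': 12}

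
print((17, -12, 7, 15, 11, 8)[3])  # 15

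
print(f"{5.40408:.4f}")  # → 5.4041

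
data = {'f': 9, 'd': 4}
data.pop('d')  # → 4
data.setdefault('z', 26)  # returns 26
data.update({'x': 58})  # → {'f': 9, 'z': 26, 'x': 58}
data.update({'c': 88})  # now {'f': 9, 'z': 26, 'x': 58, 'c': 88}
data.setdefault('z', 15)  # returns 26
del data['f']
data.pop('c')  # 88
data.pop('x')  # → 58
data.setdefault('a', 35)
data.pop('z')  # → 26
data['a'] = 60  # {'a': 60}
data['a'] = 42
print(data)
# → {'a': 42}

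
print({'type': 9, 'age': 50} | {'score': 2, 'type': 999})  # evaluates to {'type': 999, 'age': 50, 'score': 2}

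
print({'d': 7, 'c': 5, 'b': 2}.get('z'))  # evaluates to None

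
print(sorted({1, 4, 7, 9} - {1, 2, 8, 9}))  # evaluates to [4, 7]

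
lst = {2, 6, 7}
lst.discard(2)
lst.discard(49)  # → {6, 7}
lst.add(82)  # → {6, 7, 82}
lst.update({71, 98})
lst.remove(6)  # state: {7, 71, 82, 98}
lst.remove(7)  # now {71, 82, 98}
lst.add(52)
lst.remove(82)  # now {52, 71, 98}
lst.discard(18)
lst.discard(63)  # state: {52, 71, 98}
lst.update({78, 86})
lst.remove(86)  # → {52, 71, 78, 98}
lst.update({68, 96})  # {52, 68, 71, 78, 96, 98}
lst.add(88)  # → {52, 68, 71, 78, 88, 96, 98}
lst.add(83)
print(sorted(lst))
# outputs [52, 68, 71, 78, 83, 88, 96, 98]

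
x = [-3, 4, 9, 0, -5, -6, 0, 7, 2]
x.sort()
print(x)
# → [-6, -5, -3, 0, 0, 2, 4, 7, 9]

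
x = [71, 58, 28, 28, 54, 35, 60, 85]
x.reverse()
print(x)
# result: [85, 60, 35, 54, 28, 28, 58, 71]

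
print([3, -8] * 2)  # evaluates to [3, -8, 3, -8]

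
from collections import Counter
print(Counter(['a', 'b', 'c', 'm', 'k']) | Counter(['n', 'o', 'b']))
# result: Counter({'a': 1, 'b': 1, 'c': 1, 'm': 1, 'k': 1, 'n': 1, 'o': 1})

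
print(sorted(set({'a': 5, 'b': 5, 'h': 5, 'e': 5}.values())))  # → [5]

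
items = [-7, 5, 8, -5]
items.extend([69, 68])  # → [-7, 5, 8, -5, 69, 68]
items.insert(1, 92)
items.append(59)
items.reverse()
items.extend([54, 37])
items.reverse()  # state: [37, 54, -7, 92, 5, 8, -5, 69, 68, 59]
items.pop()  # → 59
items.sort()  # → [-7, -5, 5, 8, 37, 54, 68, 69, 92]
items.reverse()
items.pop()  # -7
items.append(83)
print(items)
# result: [92, 69, 68, 54, 37, 8, 5, -5, 83]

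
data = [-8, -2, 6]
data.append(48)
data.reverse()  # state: [48, 6, -2, -8]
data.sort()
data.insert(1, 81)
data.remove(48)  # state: [-8, 81, -2, 6]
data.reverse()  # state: [6, -2, 81, -8]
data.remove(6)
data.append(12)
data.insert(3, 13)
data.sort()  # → [-8, -2, 12, 13, 81]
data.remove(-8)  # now [-2, 12, 13, 81]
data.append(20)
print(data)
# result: [-2, 12, 13, 81, 20]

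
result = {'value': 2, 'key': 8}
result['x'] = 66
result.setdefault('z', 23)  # 23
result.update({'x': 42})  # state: {'value': 2, 'key': 8, 'x': 42, 'z': 23}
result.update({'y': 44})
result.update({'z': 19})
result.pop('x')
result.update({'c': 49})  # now {'value': 2, 'key': 8, 'z': 19, 'y': 44, 'c': 49}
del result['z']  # {'value': 2, 'key': 8, 'y': 44, 'c': 49}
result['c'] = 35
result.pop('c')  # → 35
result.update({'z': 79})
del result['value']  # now {'key': 8, 'y': 44, 'z': 79}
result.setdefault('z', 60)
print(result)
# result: {'key': 8, 'y': 44, 'z': 79}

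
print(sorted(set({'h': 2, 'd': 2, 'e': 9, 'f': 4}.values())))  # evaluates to [2, 4, 9]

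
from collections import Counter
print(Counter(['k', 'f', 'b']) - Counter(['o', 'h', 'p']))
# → Counter({'k': 1, 'f': 1, 'b': 1})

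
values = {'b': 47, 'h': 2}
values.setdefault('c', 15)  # 15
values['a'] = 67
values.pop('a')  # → 67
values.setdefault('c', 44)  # 15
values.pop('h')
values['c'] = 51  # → {'b': 47, 'c': 51}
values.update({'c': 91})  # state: {'b': 47, 'c': 91}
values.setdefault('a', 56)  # 56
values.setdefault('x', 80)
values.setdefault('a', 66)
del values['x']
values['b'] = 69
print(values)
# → {'b': 69, 'c': 91, 'a': 56}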